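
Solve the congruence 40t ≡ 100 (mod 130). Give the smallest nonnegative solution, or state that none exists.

9

gcd(130, 40):
  130 = 3*40 + 10
  40 = 4*10
so gcd(130, 40) = 10.
10 divides 100, so solutions exist.
Back-substitute for Bézout coefficients:
  10 = 130 - 3*40
  ... = 40*(-3) + 130*(1)
So 40*(-3) ≡ 10 (mod 130); multiply by 10: t ≡ -30 (mod 13).
Smallest nonnegative: t = -30 mod 13 = 9.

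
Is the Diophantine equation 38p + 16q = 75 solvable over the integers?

gcd(38, 16):
  38 = 2·16 + 6
  16 = 2·6 + 4
  6 = 1·4 + 2
  4 = 2·2
so gcd(38, 16) = 2.
2 does not divide 75 (remainder 1), so no integer solutions.

no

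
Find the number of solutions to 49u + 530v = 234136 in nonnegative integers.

gcd(530, 49) = 1  (530 = 10·49 + 40, 49 = 1·40 + 9, 40 = 4·9 + 4, 9 = 2·4 + 1, 4 = 4·1).
Back-substituting, 49·(119) + 530·(-11) = 1.
Scale by 234136: one solution is (27862184, -2575496). Reduce u mod 530: (84, 434).
General: u = 84 + 530t, v = 434 - 49t.
u ≥ 0 ⇒ t ≥ 0; v ≥ 0 ⇒ t ≤ 8. So t ∈ [0, 8]: 9 solutions.

9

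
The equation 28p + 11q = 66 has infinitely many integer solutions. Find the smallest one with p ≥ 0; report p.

0

gcd(28, 11) = 1.
1 divides 66, so solutions exist.
By Bézout, 28·(2) + 11·(-5) = 1.
Scale by 66/1 = 66: (p₀, q₀) = (132, -330).
General solution: p = 132 + 11t, q = -330 - 28t for integer t.
p ≥ 0: smallest is 132 mod 11 = 0 (at t = -12), with q = 6.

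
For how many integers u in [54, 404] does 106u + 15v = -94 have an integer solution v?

gcd(106, 15) = 1.
By Bézout, 106·(1) + 15·(-7) = 1.
Particular solution: (11, -84).
General solution: u = 11 + 15t, v = -84 - 106t for integer t.
54 ≤ 11 + 15t ≤ 404 gives t ∈ [3, 26], which is 24 values.

24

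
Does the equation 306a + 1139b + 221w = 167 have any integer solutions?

no

gcd(1139, 306):
  1139 = 3·306 + 221
  306 = 1·221 + 85
  221 = 2·85 + 51
  85 = 1·51 + 34
  51 = 1·34 + 17
  34 = 2·17
so gcd(1139, 306) = 17.
gcd(17, 221) = 17.
17 does not divide 167 (remainder 14), so no integer solutions.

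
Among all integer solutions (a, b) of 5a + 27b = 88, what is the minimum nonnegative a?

gcd(27, 5) = 1  (27 = 5*5 + 2, 5 = 2*2 + 1, 2 = 2*1).
1 divides 88, so solutions exist.
Back-substituting, 5*(11) + 27*(-2) = 1.
Scale by 88/1 = 88: (a₀, b₀) = (968, -176).
General solution: a = 968 + 27t, b = -176 - 5t for integer t.
a ≥ 0: smallest is 968 mod 27 = 23 (at t = -35), with b = -1.

23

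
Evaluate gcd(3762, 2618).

gcd(3762, 2618):
  3762 = 1·2618 + 1144
  2618 = 2·1144 + 330
  1144 = 3·330 + 154
  330 = 2·154 + 22
  154 = 7·22
so gcd(3762, 2618) = 22.

22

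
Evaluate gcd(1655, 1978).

1

gcd(1978, 1655) = 1  (1978 = 1*1655 + 323, 1655 = 5*323 + 40, 323 = 8*40 + 3, 40 = 13*3 + 1, 3 = 3*1).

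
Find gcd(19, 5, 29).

1

gcd(19, 5) = 1.
gcd(1, 29) = 1.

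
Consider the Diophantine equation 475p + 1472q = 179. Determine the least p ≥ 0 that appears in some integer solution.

521

gcd(1472, 475) = 1.
1 divides 179, so solutions exist.
By Bézout, 475·(595) + 1472·(-192) = 1.
Scale by 179/1 = 179: (p₀, q₀) = (106505, -34368).
General solution: p = 106505 + 1472t, q = -34368 - 475t for integer t.
p ≥ 0: smallest is 106505 mod 1472 = 521 (at t = -72), with q = -168.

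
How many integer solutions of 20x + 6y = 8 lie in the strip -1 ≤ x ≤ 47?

gcd(20, 6):
  20 = 3*6 + 2
  6 = 3*2
so gcd(20, 6) = 2.
Back-substitute for Bézout coefficients:
  2 = 20 - 3*6
  ... = 20*(1) + 6*(-3)
Scale by 4: particular solution (4, -12); reduce x mod 3: (1, -2).
General solution: x = 1 + 3t, y = -2 - 10t for integer t.
-1 ≤ 1 + 3t ≤ 47 gives t ∈ [0, 15], which is 16 values.

16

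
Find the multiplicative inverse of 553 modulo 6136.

gcd(6136, 553) = 1.
By Bézout, 553×(-2663) + 6136×(240) = 1.
So 553×-2663 ≡ 1 (mod 6136), and -2663 mod 6136 = 3473.

3473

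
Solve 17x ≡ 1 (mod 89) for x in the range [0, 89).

21

gcd(89, 17):
  89 = 5*17 + 4
  17 = 4*4 + 1
  4 = 4*1
so gcd(89, 17) = 1.
Back-substitute for Bézout coefficients:
  1 = 17 - 4*4
  ... = 17*(21) + 89*(-4)
So 17*21 ≡ 1 (mod 89), and 21 mod 89 = 21.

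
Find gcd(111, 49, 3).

1

gcd(111, 49) = 1.
gcd(1, 3) = 1.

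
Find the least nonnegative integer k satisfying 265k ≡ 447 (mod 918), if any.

gcd(918, 265):
  918 = 3·265 + 123
  265 = 2·123 + 19
  123 = 6·19 + 9
  19 = 2·9 + 1
  9 = 9·1
so gcd(918, 265) = 1.
1 divides 447, so solutions exist.
Back-substitute for Bézout coefficients:
  1 = 19 - 2·9
  ... = 265·(97) + 918·(-28)
So 265·(97) ≡ 1 (mod 918); multiply by 447: k ≡ 43359 (mod 918).
Smallest nonnegative: k = 43359 mod 918 = 213.

213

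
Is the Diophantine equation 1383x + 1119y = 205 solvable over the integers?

gcd(1383, 1119) = 3  (1383 = 1*1119 + 264, 1119 = 4*264 + 63, 264 = 4*63 + 12, 63 = 5*12 + 3, 12 = 4*3).
3 does not divide 205 (remainder 1), so no integer solutions.

no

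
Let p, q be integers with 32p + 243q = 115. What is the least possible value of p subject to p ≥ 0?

239

gcd(243, 32) = 1  (243 = 7*32 + 19, 32 = 1*19 + 13, 19 = 1*13 + 6, 13 = 2*6 + 1, 6 = 6*1).
1 divides 115, so solutions exist.
Back-substituting, 32*(38) + 243*(-5) = 1.
Scale by 115/1 = 115: (p₀, q₀) = (4370, -575).
General solution: p = 4370 + 243t, q = -575 - 32t for integer t.
p ≥ 0: smallest is 4370 mod 243 = 239 (at t = -17), with q = -31.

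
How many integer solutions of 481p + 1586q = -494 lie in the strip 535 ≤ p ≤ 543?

gcd(1586, 481) = 13  (1586 = 3*481 + 143, 481 = 3*143 + 52, 143 = 2*52 + 39, 52 = 1*39 + 13, 39 = 3*13).
Back-substituting, 481*(33) + 1586*(-10) = 13.
Scale by -38: particular solution (-1254, 380); reduce p mod 122: (88, -27).
General solution: p = 88 + 122t, q = -27 - 37t for integer t.
535 ≤ 88 + 122t ≤ 543 gives t ∈ [4, 3], which is 0 values.

0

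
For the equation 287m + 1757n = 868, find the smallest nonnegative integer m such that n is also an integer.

52

gcd(1757, 287):
  1757 = 6·287 + 35
  287 = 8·35 + 7
  35 = 5·7
so gcd(1757, 287) = 7.
7 divides 868, so solutions exist.
Back-substitute for Bézout coefficients:
  7 = 287 - 8·35
  ... = 287·(49) + 1757·(-8)
Scale by 868/7 = 124: (m₀, n₀) = (6076, -992).
General solution: m = 6076 + 251t, n = -992 - 41t for integer t.
m ≥ 0: smallest is 6076 mod 251 = 52 (at t = -24), with n = -8.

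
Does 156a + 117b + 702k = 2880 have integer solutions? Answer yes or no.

no

gcd(156, 117) = 39  (156 = 1·117 + 39, 117 = 3·39).
gcd(39, 702) = 39.
39 does not divide 2880 (remainder 33), so no integer solutions.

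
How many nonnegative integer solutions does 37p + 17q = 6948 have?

gcd(37, 17):
  37 = 2×17 + 3
  17 = 5×3 + 2
  3 = 1×2 + 1
  2 = 2×1
so gcd(37, 17) = 1.
Back-substitute for Bézout coefficients:
  1 = 3 - 1×2
  ... = 37×(6) + 17×(-13)
Scale by 6948: one solution is (41688, -90324). Reduce p mod 17: (4, 400).
General: p = 4 + 17t, q = 400 - 37t.
p ≥ 0 ⇒ t ≥ 0; q ≥ 0 ⇒ t ≤ 10. So t ∈ [0, 10]: 11 solutions.

11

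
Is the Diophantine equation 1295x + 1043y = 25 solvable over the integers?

no

gcd(1295, 1043) = 7  (1295 = 1*1043 + 252, 1043 = 4*252 + 35, 252 = 7*35 + 7, 35 = 5*7).
7 does not divide 25 (remainder 4), so no integer solutions.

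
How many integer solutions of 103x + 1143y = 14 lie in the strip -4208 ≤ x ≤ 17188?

gcd(1143, 103):
  1143 = 11*103 + 10
  103 = 10*10 + 3
  10 = 3*3 + 1
  3 = 3*1
so gcd(1143, 103) = 1.
Back-substitute for Bézout coefficients:
  1 = 10 - 3*3
  ... = 103*(-344) + 1143*(31)
Scale by 14: particular solution (-4816, 434); reduce x mod 1143: (899, -81).
General solution: x = 899 + 1143t, y = -81 - 103t for integer t.
-4208 ≤ 899 + 1143t ≤ 17188 gives t ∈ [-4, 14], which is 19 values.

19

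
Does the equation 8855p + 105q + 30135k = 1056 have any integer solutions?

gcd(8855, 105) = 35.
gcd(35, 30135) = 35.
35 does not divide 1056 (remainder 6), so no integer solutions.

no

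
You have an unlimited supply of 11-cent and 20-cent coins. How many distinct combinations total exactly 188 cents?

Need nonnegative integers with 11j + 20k = 188.
gcd(11, 20) = 1, and 11·(-9) + 20·(5) = 1.
So (j₀, k₀) = (-1692, 940); general j = -1692 + 20t, k = 940 - 11t.
j ≥ 0 ⇒ t ≥ 85; k ≥ 0 ⇒ t ≤ 85. That's 1 value of t.

1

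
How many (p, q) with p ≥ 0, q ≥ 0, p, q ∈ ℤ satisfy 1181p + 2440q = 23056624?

gcd(2440, 1181) = 1.
By Bézout, 1181·(-219) + 2440·(106) = 1.
One solution: (1224, 8857).
General: p = 1224 + 2440t, q = 8857 - 1181t.
p ≥ 0 ⇒ t ≥ 0; q ≥ 0 ⇒ t ≤ 7. So t ∈ [0, 7]: 8 solutions.

8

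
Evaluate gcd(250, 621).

1

gcd(621, 250):
  621 = 2*250 + 121
  250 = 2*121 + 8
  121 = 15*8 + 1
  8 = 8*1
so gcd(621, 250) = 1.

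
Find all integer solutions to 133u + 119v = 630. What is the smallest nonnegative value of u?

gcd(133, 119) = 7.
7 divides 630, so solutions exist.
By Bézout, 133*(-8) + 119*(9) = 7.
Scale by 630/7 = 90: (u₀, v₀) = (-720, 810).
General solution: u = -720 + 17t, v = 810 - 19t for integer t.
u ≥ 0: smallest is -720 mod 17 = 11 (at t = 43), with v = -7.

11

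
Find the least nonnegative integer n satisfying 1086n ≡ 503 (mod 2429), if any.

790

gcd(2429, 1086) = 1  (2429 = 2*1086 + 257, 1086 = 4*257 + 58, 257 = 4*58 + 25, 58 = 2*25 + 8, 25 = 3*8 + 1, 8 = 8*1).
1 divides 503, so solutions exist.
Back-substituting, 1086*(-293) + 2429*(131) = 1.
So 1086*(-293) ≡ 1 (mod 2429); multiply by 503: n ≡ -147379 (mod 2429).
Smallest nonnegative: n = -147379 mod 2429 = 790.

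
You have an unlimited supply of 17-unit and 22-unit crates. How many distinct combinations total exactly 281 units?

Need nonnegative integers with 17j + 22k = 281.
gcd(17, 22) = 1, and 17·(-9) + 22·(7) = 1.
So (j₀, k₀) = (-2529, 1967); general j = -2529 + 22t, k = 1967 - 17t.
j ≥ 0 ⇒ t ≥ 115; k ≥ 0 ⇒ t ≤ 115. That's 1 value of t.

1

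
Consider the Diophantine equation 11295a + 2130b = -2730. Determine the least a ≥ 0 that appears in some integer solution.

42

gcd(11295, 2130):
  11295 = 5×2130 + 645
  2130 = 3×645 + 195
  645 = 3×195 + 60
  195 = 3×60 + 15
  60 = 4×15
so gcd(11295, 2130) = 15.
15 divides -2730, so solutions exist.
Back-substitute for Bézout coefficients:
  15 = 195 - 3×60
  ... = 11295×(-33) + 2130×(175)
Scale by -2730/15 = -182: (a₀, b₀) = (6006, -31850).
General solution: a = 6006 + 142t, b = -31850 - 753t for integer t.
a ≥ 0: smallest is 6006 mod 142 = 42 (at t = -42), with b = -224.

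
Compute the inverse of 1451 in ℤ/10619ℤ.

gcd(10619, 1451) = 1.
By Bézout, 1451*(-4574) + 10619*(625) = 1.
So 1451*-4574 ≡ 1 (mod 10619), and -4574 mod 10619 = 6045.

6045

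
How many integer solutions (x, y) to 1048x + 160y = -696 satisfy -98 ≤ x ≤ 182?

gcd(1048, 160) = 8.
By Bézout, 1048*(-9) + 160*(59) = 8.
Particular solution: (3, -24).
General solution: x = 3 + 20t, y = -24 - 131t for integer t.
-98 ≤ 3 + 20t ≤ 182 gives t ∈ [-5, 8], which is 14 values.

14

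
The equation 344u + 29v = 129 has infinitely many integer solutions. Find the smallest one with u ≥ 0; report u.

4

gcd(344, 29):
  344 = 11*29 + 25
  29 = 1*25 + 4
  25 = 6*4 + 1
  4 = 4*1
so gcd(344, 29) = 1.
1 divides 129, so solutions exist.
Back-substitute for Bézout coefficients:
  1 = 25 - 6*4
  ... = 344*(7) + 29*(-83)
Scale by 129/1 = 129: (u₀, v₀) = (903, -10707).
General solution: u = 903 + 29t, v = -10707 - 344t for integer t.
u ≥ 0: smallest is 903 mod 29 = 4 (at t = -31), with v = -43.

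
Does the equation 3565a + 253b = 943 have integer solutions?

yes

gcd(3565, 253) = 23.
23 divides 943, so integer solutions exist.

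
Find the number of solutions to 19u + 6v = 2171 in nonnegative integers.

19

gcd(19, 6) = 1  (19 = 3·6 + 1, 6 = 6·1).
Back-substituting, 19·(1) + 6·(-3) = 1.
Scale by 2171: one solution is (2171, -6513). Reduce u mod 6: (5, 346).
General: u = 5 + 6t, v = 346 - 19t.
u ≥ 0 ⇒ t ≥ 0; v ≥ 0 ⇒ t ≤ 18. So t ∈ [0, 18]: 19 solutions.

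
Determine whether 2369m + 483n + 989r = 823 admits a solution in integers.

no

gcd(2369, 483) = 23  (2369 = 4*483 + 437, 483 = 1*437 + 46, 437 = 9*46 + 23, 46 = 2*23).
gcd(23, 989) = 23.
23 does not divide 823 (remainder 18), so no integer solutions.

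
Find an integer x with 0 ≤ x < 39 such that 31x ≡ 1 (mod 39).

34

gcd(39, 31):
  39 = 1*31 + 8
  31 = 3*8 + 7
  8 = 1*7 + 1
  7 = 7*1
so gcd(39, 31) = 1.
Back-substitute for Bézout coefficients:
  1 = 8 - 1*7
  ... = 31*(-5) + 39*(4)
So 31*-5 ≡ 1 (mod 39), and -5 mod 39 = 34.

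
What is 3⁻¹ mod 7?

gcd(7, 3) = 1.
By Bézout, 3*(-2) + 7*(1) = 1.
So 3*-2 ≡ 1 (mod 7), and -2 mod 7 = 5.

5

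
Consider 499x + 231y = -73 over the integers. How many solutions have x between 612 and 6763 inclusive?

gcd(499, 231):
  499 = 2*231 + 37
  231 = 6*37 + 9
  37 = 4*9 + 1
  9 = 9*1
so gcd(499, 231) = 1.
Back-substitute for Bézout coefficients:
  1 = 37 - 4*9
  ... = 499*(25) + 231*(-54)
Scale by -73: particular solution (-1825, 3942); reduce x mod 231: (23, -50).
General solution: x = 23 + 231t, y = -50 - 499t for integer t.
612 ≤ 23 + 231t ≤ 6763 gives t ∈ [3, 29], which is 27 values.

27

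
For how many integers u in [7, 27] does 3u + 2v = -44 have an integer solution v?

gcd(3, 2):
  3 = 1×2 + 1
  2 = 2×1
so gcd(3, 2) = 1.
Back-substitute for Bézout coefficients:
  1 = 3 - 1×2
  ... = 3×(1) + 2×(-1)
Scale by -44: particular solution (-44, 44); reduce u mod 2: (0, -22).
General solution: u = 0 + 2t, v = -22 - 3t for integer t.
7 ≤ 0 + 2t ≤ 27 gives t ∈ [4, 13], which is 10 values.

10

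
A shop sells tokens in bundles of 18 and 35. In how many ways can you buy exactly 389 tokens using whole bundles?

1

Need nonnegative integers with 18j + 35k = 389.
gcd(18, 35) = 1, and 18·(2) + 35·(-1) = 1.
So (j₀, k₀) = (778, -389); general j = 778 + 35t, k = -389 - 18t.
j ≥ 0 ⇒ t ≥ -22; k ≥ 0 ⇒ t ≤ -22. That's 1 value of t.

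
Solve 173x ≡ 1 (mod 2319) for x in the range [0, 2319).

gcd(2319, 173) = 1  (2319 = 13*173 + 70, 173 = 2*70 + 33, 70 = 2*33 + 4, 33 = 8*4 + 1, 4 = 4*1).
Back-substituting, 173*(563) + 2319*(-42) = 1.
So 173*563 ≡ 1 (mod 2319), and 563 mod 2319 = 563.

563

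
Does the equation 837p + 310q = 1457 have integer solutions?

yes

gcd(837, 310) = 31  (837 = 2×310 + 217, 310 = 1×217 + 93, 217 = 2×93 + 31, 93 = 3×31).
31 divides 1457, so integer solutions exist.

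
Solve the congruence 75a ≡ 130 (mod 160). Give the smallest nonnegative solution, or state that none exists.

6

gcd(160, 75) = 5.
5 divides 130, so solutions exist.
By Bézout, 75×(15) + 160×(-7) = 5.
So 75×(15) ≡ 5 (mod 160); multiply by 26: a ≡ 390 (mod 32).
Smallest nonnegative: a = 390 mod 32 = 6.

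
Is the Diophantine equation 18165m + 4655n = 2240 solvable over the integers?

gcd(18165, 4655) = 35  (18165 = 3*4655 + 4200, 4655 = 1*4200 + 455, 4200 = 9*455 + 105, 455 = 4*105 + 35, 105 = 3*35).
35 divides 2240, so integer solutions exist.

yes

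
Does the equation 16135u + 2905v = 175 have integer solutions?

yes

gcd(16135, 2905) = 35  (16135 = 5×2905 + 1610, 2905 = 1×1610 + 1295, 1610 = 1×1295 + 315, 1295 = 4×315 + 35, 315 = 9×35).
35 divides 175, so integer solutions exist.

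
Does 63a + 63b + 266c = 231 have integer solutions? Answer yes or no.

gcd(63, 63) = 63  (63 = 1×63).
gcd(63, 266) = 7.
7 divides 231, so integer solutions exist.

yes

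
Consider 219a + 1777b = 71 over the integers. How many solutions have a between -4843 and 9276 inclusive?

gcd(1777, 219) = 1  (1777 = 8*219 + 25, 219 = 8*25 + 19, 25 = 1*19 + 6, 19 = 3*6 + 1, 6 = 6*1).
Back-substituting, 219*(284) + 1777*(-35) = 1.
Scale by 71: particular solution (20164, -2485); reduce a mod 1777: (617, -76).
General solution: a = 617 + 1777t, b = -76 - 219t for integer t.
-4843 ≤ 617 + 1777t ≤ 9276 gives t ∈ [-3, 4], which is 8 values.

8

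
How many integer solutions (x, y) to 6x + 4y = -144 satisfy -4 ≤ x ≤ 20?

13

gcd(6, 4) = 2.
By Bézout, 6*(1) + 4*(-1) = 2.
Particular solution: (0, -36).
General solution: x = 0 + 2t, y = -36 - 3t for integer t.
-4 ≤ 0 + 2t ≤ 20 gives t ∈ [-2, 10], which is 13 values.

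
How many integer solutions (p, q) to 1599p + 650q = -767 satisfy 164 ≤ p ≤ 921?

16

gcd(1599, 650):
  1599 = 2×650 + 299
  650 = 2×299 + 52
  299 = 5×52 + 39
  52 = 1×39 + 13
  39 = 3×13
so gcd(1599, 650) = 13.
Back-substitute for Bézout coefficients:
  13 = 52 - 1×39
  ... = 1599×(-13) + 650×(32)
Scale by -59: particular solution (767, -1888); reduce p mod 50: (17, -43).
General solution: p = 17 + 50t, q = -43 - 123t for integer t.
164 ≤ 17 + 50t ≤ 921 gives t ∈ [3, 18], which is 16 values.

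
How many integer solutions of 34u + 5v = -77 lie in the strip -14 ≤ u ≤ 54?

14

gcd(34, 5) = 1.
By Bézout, 34·(-1) + 5·(7) = 1.
Particular solution: (2, -29).
General solution: u = 2 + 5t, v = -29 - 34t for integer t.
-14 ≤ 2 + 5t ≤ 54 gives t ∈ [-3, 10], which is 14 values.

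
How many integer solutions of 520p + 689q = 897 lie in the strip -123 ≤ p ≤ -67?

1

gcd(689, 520) = 13.
By Bézout, 520*(4) + 689*(-3) = 13.
Particular solution: (11, -7).
General solution: p = 11 + 53t, q = -7 - 40t for integer t.
-123 ≤ 11 + 53t ≤ -67 gives t ∈ [-2, -2], which is 1 value.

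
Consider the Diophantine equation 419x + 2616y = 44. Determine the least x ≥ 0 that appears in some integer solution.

100

gcd(2616, 419):
  2616 = 6×419 + 102
  419 = 4×102 + 11
  102 = 9×11 + 3
  11 = 3×3 + 2
  3 = 1×2 + 1
  2 = 2×1
so gcd(2616, 419) = 1.
1 divides 44, so solutions exist.
Back-substitute for Bézout coefficients:
  1 = 3 - 1×2
  ... = 419×(-949) + 2616×(152)
Scale by 44/1 = 44: (x₀, y₀) = (-41756, 6688).
General solution: x = -41756 + 2616t, y = 6688 - 419t for integer t.
x ≥ 0: smallest is -41756 mod 2616 = 100 (at t = 16), with y = -16.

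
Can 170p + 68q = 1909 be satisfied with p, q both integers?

gcd(170, 68) = 34  (170 = 2*68 + 34, 68 = 2*34).
34 does not divide 1909 (remainder 5), so no integer solutions.

no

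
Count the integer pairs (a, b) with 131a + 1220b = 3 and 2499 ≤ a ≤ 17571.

12

gcd(1220, 131) = 1.
By Bézout, 131×(-149) + 1220×(16) = 1.
Particular solution: (773, -83).
General solution: a = 773 + 1220t, b = -83 - 131t for integer t.
2499 ≤ 773 + 1220t ≤ 17571 gives t ∈ [2, 13], which is 12 values.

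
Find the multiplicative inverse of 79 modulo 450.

319

gcd(450, 79):
  450 = 5*79 + 55
  79 = 1*55 + 24
  55 = 2*24 + 7
  24 = 3*7 + 3
  7 = 2*3 + 1
  3 = 3*1
so gcd(450, 79) = 1.
Back-substitute for Bézout coefficients:
  1 = 7 - 2*3
  ... = 79*(-131) + 450*(23)
So 79*-131 ≡ 1 (mod 450), and -131 mod 450 = 319.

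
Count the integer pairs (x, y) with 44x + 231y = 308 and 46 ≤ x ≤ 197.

8

gcd(231, 44) = 11  (231 = 5*44 + 11, 44 = 4*11).
Back-substituting, 44*(-5) + 231*(1) = 11.
Scale by 28: particular solution (-140, 28); reduce x mod 21: (7, 0).
General solution: x = 7 + 21t, y = 0 - 4t for integer t.
46 ≤ 7 + 21t ≤ 197 gives t ∈ [2, 9], which is 8 values.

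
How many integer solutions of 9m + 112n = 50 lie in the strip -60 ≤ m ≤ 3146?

28

gcd(112, 9) = 1  (112 = 12·9 + 4, 9 = 2·4 + 1, 4 = 4·1).
Back-substituting, 9·(25) + 112·(-2) = 1.
Scale by 50: particular solution (1250, -100); reduce m mod 112: (18, -1).
General solution: m = 18 + 112t, n = -1 - 9t for integer t.
-60 ≤ 18 + 112t ≤ 3146 gives t ∈ [0, 27], which is 28 values.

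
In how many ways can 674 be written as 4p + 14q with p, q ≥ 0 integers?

24

gcd(14, 4) = 2  (14 = 3·4 + 2, 4 = 2·2).
Back-substituting, 4·(-3) + 14·(1) = 2.
Scale by 337: one solution is (-1011, 337). Reduce p mod 7: (4, 47).
General: p = 4 + 7t, q = 47 - 2t.
p ≥ 0 ⇒ t ≥ 0; q ≥ 0 ⇒ t ≤ 23. So t ∈ [0, 23]: 24 solutions.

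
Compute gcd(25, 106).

1

gcd(106, 25):
  106 = 4*25 + 6
  25 = 4*6 + 1
  6 = 6*1
so gcd(106, 25) = 1.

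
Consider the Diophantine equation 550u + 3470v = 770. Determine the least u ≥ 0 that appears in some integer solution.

gcd(3470, 550) = 10  (3470 = 6×550 + 170, 550 = 3×170 + 40, 170 = 4×40 + 10, 40 = 4×10).
10 divides 770, so solutions exist.
Back-substituting, 550×(-82) + 3470×(13) = 10.
Scale by 770/10 = 77: (u₀, v₀) = (-6314, 1001).
General solution: u = -6314 + 347t, v = 1001 - 55t for integer t.
u ≥ 0: smallest is -6314 mod 347 = 279 (at t = 19), with v = -44.

279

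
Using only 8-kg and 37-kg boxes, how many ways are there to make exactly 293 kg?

1

Need nonnegative integers with 8j + 37k = 293.
gcd(8, 37) = 1, and 8·(14) + 37·(-3) = 1.
So (j₀, k₀) = (4102, -879); general j = 4102 + 37t, k = -879 - 8t.
j ≥ 0 ⇒ t ≥ -110; k ≥ 0 ⇒ t ≤ -110. That's 1 value of t.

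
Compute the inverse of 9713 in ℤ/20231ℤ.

gcd(20231, 9713) = 1  (20231 = 2×9713 + 805, 9713 = 12×805 + 53, 805 = 15×53 + 10, 53 = 5×10 + 3, 10 = 3×3 + 1, 3 = 3×1).
Back-substituting, 9713×(-6107) + 20231×(2932) = 1.
So 9713×-6107 ≡ 1 (mod 20231), and -6107 mod 20231 = 14124.

14124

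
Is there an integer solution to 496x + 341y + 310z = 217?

gcd(496, 341) = 31  (496 = 1×341 + 155, 341 = 2×155 + 31, 155 = 5×31).
gcd(31, 310) = 31.
31 divides 217, so integer solutions exist.

yes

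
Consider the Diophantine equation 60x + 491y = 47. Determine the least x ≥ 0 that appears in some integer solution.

gcd(491, 60):
  491 = 8·60 + 11
  60 = 5·11 + 5
  11 = 2·5 + 1
  5 = 5·1
so gcd(491, 60) = 1.
1 divides 47, so solutions exist.
Back-substitute for Bézout coefficients:
  1 = 11 - 2·5
  ... = 60·(-90) + 491·(11)
Scale by 47/1 = 47: (x₀, y₀) = (-4230, 517).
General solution: x = -4230 + 491t, y = 517 - 60t for integer t.
x ≥ 0: smallest is -4230 mod 491 = 189 (at t = 9), with y = -23.

189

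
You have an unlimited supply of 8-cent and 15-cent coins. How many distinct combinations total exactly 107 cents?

Need nonnegative integers with 8j + 15k = 107.
gcd(8, 15) = 1, and 8·(2) + 15·(-1) = 1.
So (j₀, k₀) = (214, -107); general j = 214 + 15t, k = -107 - 8t.
j ≥ 0 ⇒ t ≥ -14; k ≥ 0 ⇒ t ≤ -14. That's 1 value of t.

1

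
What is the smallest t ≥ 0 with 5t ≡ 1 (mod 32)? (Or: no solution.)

13

gcd(32, 5):
  32 = 6×5 + 2
  5 = 2×2 + 1
  2 = 2×1
so gcd(32, 5) = 1.
1 divides 1, so solutions exist.
Back-substitute for Bézout coefficients:
  1 = 5 - 2×2
  ... = 5×(13) + 32×(-2)
So 5×(13) ≡ 1 (mod 32); multiply by 1: t ≡ 13 (mod 32).
Smallest nonnegative: t = 13 mod 32 = 13.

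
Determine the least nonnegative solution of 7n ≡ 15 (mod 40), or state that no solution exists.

gcd(40, 7) = 1  (40 = 5*7 + 5, 7 = 1*5 + 2, 5 = 2*2 + 1, 2 = 2*1).
1 divides 15, so solutions exist.
Back-substituting, 7*(-17) + 40*(3) = 1.
So 7*(-17) ≡ 1 (mod 40); multiply by 15: n ≡ -255 (mod 40).
Smallest nonnegative: n = -255 mod 40 = 25.

25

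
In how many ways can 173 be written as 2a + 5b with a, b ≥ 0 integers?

gcd(5, 2) = 1  (5 = 2×2 + 1, 2 = 2×1).
Back-substituting, 2×(-2) + 5×(1) = 1.
Scale by 173: one solution is (-346, 173). Reduce a mod 5: (4, 33).
General: a = 4 + 5t, b = 33 - 2t.
a ≥ 0 ⇒ t ≥ 0; b ≥ 0 ⇒ t ≤ 16. So t ∈ [0, 16]: 17 solutions.

17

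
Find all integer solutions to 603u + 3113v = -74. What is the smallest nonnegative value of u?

gcd(3113, 603) = 1  (3113 = 5·603 + 98, 603 = 6·98 + 15, 98 = 6·15 + 8, 15 = 1·8 + 7, 8 = 1·7 + 1, 7 = 7·1).
1 divides -74, so solutions exist.
Back-substituting, 603·(-413) + 3113·(80) = 1.
Scale by -74/1 = -74: (u₀, v₀) = (30562, -5920).
General solution: u = 30562 + 3113t, v = -5920 - 603t for integer t.
u ≥ 0: smallest is 30562 mod 3113 = 2545 (at t = -9), with v = -493.

2545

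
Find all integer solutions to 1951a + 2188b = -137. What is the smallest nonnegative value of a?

gcd(2188, 1951) = 1.
1 divides -137, so solutions exist.
By Bézout, 1951·(-517) + 2188·(461) = 1.
Scale by -137/1 = -137: (a₀, b₀) = (70829, -63157).
General solution: a = 70829 + 2188t, b = -63157 - 1951t for integer t.
a ≥ 0: smallest is 70829 mod 2188 = 813 (at t = -32), with b = -725.

813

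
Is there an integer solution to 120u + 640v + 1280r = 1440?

yes

gcd(640, 120) = 40.
gcd(40, 1280) = 40.
40 divides 1440, so integer solutions exist.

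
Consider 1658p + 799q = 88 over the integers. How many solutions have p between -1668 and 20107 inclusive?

28

gcd(1658, 799) = 1  (1658 = 2*799 + 60, 799 = 13*60 + 19, 60 = 3*19 + 3, 19 = 6*3 + 1, 3 = 3*1).
Back-substituting, 1658*(-253) + 799*(525) = 1.
Scale by 88: particular solution (-22264, 46200); reduce p mod 799: (108, -224).
General solution: p = 108 + 799t, q = -224 - 1658t for integer t.
-1668 ≤ 108 + 799t ≤ 20107 gives t ∈ [-2, 25], which is 28 values.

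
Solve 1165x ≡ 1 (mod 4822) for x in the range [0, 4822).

3423

gcd(4822, 1165) = 1.
By Bézout, 1165*(-1399) + 4822*(338) = 1.
So 1165*-1399 ≡ 1 (mod 4822), and -1399 mod 4822 = 3423.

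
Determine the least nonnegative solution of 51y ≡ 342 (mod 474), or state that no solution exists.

16

gcd(474, 51) = 3  (474 = 9·51 + 15, 51 = 3·15 + 6, 15 = 2·6 + 3, 6 = 2·3).
3 divides 342, so solutions exist.
Back-substituting, 51·(-65) + 474·(7) = 3.
So 51·(-65) ≡ 3 (mod 474); multiply by 114: y ≡ -7410 (mod 158).
Smallest nonnegative: y = -7410 mod 158 = 16.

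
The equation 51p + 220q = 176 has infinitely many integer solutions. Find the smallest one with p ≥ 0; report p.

gcd(220, 51) = 1  (220 = 4×51 + 16, 51 = 3×16 + 3, 16 = 5×3 + 1, 3 = 3×1).
1 divides 176, so solutions exist.
Back-substituting, 51×(-69) + 220×(16) = 1.
Scale by 176/1 = 176: (p₀, q₀) = (-12144, 2816).
General solution: p = -12144 + 220t, q = 2816 - 51t for integer t.
p ≥ 0: smallest is -12144 mod 220 = 176 (at t = 56), with q = -40.

176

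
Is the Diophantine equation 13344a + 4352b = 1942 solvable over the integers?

no

gcd(13344, 4352) = 32  (13344 = 3*4352 + 288, 4352 = 15*288 + 32, 288 = 9*32).
32 does not divide 1942 (remainder 22), so no integer solutions.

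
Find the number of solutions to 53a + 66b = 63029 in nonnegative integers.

gcd(66, 53):
  66 = 1×53 + 13
  53 = 4×13 + 1
  13 = 13×1
so gcd(66, 53) = 1.
Back-substitute for Bézout coefficients:
  1 = 53 - 4×13
  ... = 53×(5) + 66×(-4)
Scale by 63029: one solution is (315145, -252116). Reduce a mod 66: (61, 906).
General: a = 61 + 66t, b = 906 - 53t.
a ≥ 0 ⇒ t ≥ 0; b ≥ 0 ⇒ t ≤ 17. So t ∈ [0, 17]: 18 solutions.

18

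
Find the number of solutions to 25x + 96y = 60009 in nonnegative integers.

25

gcd(96, 25) = 1.
By Bézout, 25*(-23) + 96*(6) = 1.
One solution: (81, 604).
General: x = 81 + 96t, y = 604 - 25t.
x ≥ 0 ⇒ t ≥ 0; y ≥ 0 ⇒ t ≤ 24. So t ∈ [0, 24]: 25 solutions.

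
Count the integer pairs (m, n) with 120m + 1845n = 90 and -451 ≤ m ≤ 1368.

15

gcd(1845, 120) = 15.
By Bézout, 120×(-46) + 1845×(3) = 15.
Particular solution: (93, -6).
General solution: m = 93 + 123t, n = -6 - 8t for integer t.
-451 ≤ 93 + 123t ≤ 1368 gives t ∈ [-4, 10], which is 15 values.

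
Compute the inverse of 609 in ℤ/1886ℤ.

gcd(1886, 609) = 1.
By Bézout, 609*(895) + 1886*(-289) = 1.
So 609*895 ≡ 1 (mod 1886), and 895 mod 1886 = 895.

895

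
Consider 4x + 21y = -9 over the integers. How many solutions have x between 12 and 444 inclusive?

gcd(21, 4) = 1.
By Bézout, 4·(-5) + 21·(1) = 1.
Particular solution: (3, -1).
General solution: x = 3 + 21t, y = -1 - 4t for integer t.
12 ≤ 3 + 21t ≤ 444 gives t ∈ [1, 21], which is 21 values.

21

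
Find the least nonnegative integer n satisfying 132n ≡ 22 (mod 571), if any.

gcd(571, 132) = 1  (571 = 4×132 + 43, 132 = 3×43 + 3, 43 = 14×3 + 1, 3 = 3×1).
1 divides 22, so solutions exist.
Back-substituting, 132×(-186) + 571×(43) = 1.
So 132×(-186) ≡ 1 (mod 571); multiply by 22: n ≡ -4092 (mod 571).
Smallest nonnegative: n = -4092 mod 571 = 476.

476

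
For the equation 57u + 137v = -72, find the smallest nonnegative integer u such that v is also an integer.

gcd(137, 57):
  137 = 2·57 + 23
  57 = 2·23 + 11
  23 = 2·11 + 1
  11 = 11·1
so gcd(137, 57) = 1.
1 divides -72, so solutions exist.
Back-substitute for Bézout coefficients:
  1 = 23 - 2·11
  ... = 57·(-12) + 137·(5)
Scale by -72/1 = -72: (u₀, v₀) = (864, -360).
General solution: u = 864 + 137t, v = -360 - 57t for integer t.
u ≥ 0: smallest is 864 mod 137 = 42 (at t = -6), with v = -18.

42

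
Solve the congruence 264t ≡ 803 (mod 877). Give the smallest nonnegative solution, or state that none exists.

gcd(877, 264):
  877 = 3·264 + 85
  264 = 3·85 + 9
  85 = 9·9 + 4
  9 = 2·4 + 1
  4 = 4·1
so gcd(877, 264) = 1.
1 divides 803, so solutions exist.
Back-substitute for Bézout coefficients:
  1 = 9 - 2·4
  ... = 264·(196) + 877·(-59)
So 264·(196) ≡ 1 (mod 877); multiply by 803: t ≡ 157388 (mod 877).
Smallest nonnegative: t = 157388 mod 877 = 405.

405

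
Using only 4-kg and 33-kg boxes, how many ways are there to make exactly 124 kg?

1

Need nonnegative integers with 4j + 33k = 124.
gcd(4, 33) = 1, and 4·(-8) + 33·(1) = 1.
So (j₀, k₀) = (-992, 124); general j = -992 + 33t, k = 124 - 4t.
j ≥ 0 ⇒ t ≥ 31; k ≥ 0 ⇒ t ≤ 31. That's 1 value of t.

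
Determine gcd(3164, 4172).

28

gcd(4172, 3164) = 28  (4172 = 1·3164 + 1008, 3164 = 3·1008 + 140, 1008 = 7·140 + 28, 140 = 5·28).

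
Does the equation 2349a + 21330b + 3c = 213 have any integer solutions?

yes

gcd(21330, 2349) = 27  (21330 = 9*2349 + 189, 2349 = 12*189 + 81, 189 = 2*81 + 27, 81 = 3*27).
gcd(27, 3) = 3.
3 divides 213, so integer solutions exist.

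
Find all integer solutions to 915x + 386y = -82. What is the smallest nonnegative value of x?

gcd(915, 386) = 1.
1 divides -82, so solutions exist.
By Bézout, 915*(27) + 386*(-64) = 1.
Scale by -82/1 = -82: (x₀, y₀) = (-2214, 5248).
General solution: x = -2214 + 386t, y = 5248 - 915t for integer t.
x ≥ 0: smallest is -2214 mod 386 = 102 (at t = 6), with y = -242.

102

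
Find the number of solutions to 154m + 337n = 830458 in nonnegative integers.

16

gcd(337, 154) = 1.
By Bézout, 154×(151) + 337×(-69) = 1.
One solution: (110, 2414).
General: m = 110 + 337t, n = 2414 - 154t.
m ≥ 0 ⇒ t ≥ 0; n ≥ 0 ⇒ t ≤ 15. So t ∈ [0, 15]: 16 solutions.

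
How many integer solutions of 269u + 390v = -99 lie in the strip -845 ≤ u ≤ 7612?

gcd(390, 269) = 1.
By Bézout, 269·(29) + 390·(-20) = 1.
Particular solution: (249, -172).
General solution: u = 249 + 390t, v = -172 - 269t for integer t.
-845 ≤ 249 + 390t ≤ 7612 gives t ∈ [-2, 18], which is 21 values.

21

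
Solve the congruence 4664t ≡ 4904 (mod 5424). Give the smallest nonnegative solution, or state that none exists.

gcd(5424, 4664) = 8  (5424 = 1·4664 + 760, 4664 = 6·760 + 104, 760 = 7·104 + 32, 104 = 3·32 + 8, 32 = 4·8).
8 divides 4904, so solutions exist.
Back-substituting, 4664·(157) + 5424·(-135) = 8.
So 4664·(157) ≡ 8 (mod 5424); multiply by 613: t ≡ 96241 (mod 678).
Smallest nonnegative: t = 96241 mod 678 = 643.

643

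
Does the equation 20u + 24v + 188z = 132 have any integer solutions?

yes

gcd(24, 20):
  24 = 1*20 + 4
  20 = 5*4
so gcd(24, 20) = 4.
gcd(4, 188) = 4.
4 divides 132, so integer solutions exist.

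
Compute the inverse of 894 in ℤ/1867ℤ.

gcd(1867, 894):
  1867 = 2×894 + 79
  894 = 11×79 + 25
  79 = 3×25 + 4
  25 = 6×4 + 1
  4 = 4×1
so gcd(1867, 894) = 1.
Back-substitute for Bézout coefficients:
  1 = 25 - 6×4
  ... = 894×(449) + 1867×(-215)
So 894×449 ≡ 1 (mod 1867), and 449 mod 1867 = 449.

449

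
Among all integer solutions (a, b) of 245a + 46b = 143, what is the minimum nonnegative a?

31

gcd(245, 46) = 1.
1 divides 143, so solutions exist.
By Bézout, 245×(-3) + 46×(16) = 1.
Scale by 143/1 = 143: (a₀, b₀) = (-429, 2288).
General solution: a = -429 + 46t, b = 2288 - 245t for integer t.
a ≥ 0: smallest is -429 mod 46 = 31 (at t = 10), with b = -162.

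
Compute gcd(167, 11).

gcd(167, 11):
  167 = 15·11 + 2
  11 = 5·2 + 1
  2 = 2·1
so gcd(167, 11) = 1.

1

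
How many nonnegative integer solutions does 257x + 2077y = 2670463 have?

gcd(2077, 257) = 1  (2077 = 8·257 + 21, 257 = 12·21 + 5, 21 = 4·5 + 1, 5 = 5·1).
Back-substituting, 257·(-396) + 2077·(49) = 1.
Scale by 2670463: one solution is (-1057503348, 130852687). Reduce x mod 2077: (1202, 1137).
General: x = 1202 + 2077t, y = 1137 - 257t.
x ≥ 0 ⇒ t ≥ 0; y ≥ 0 ⇒ t ≤ 4. So t ∈ [0, 4]: 5 solutions.

5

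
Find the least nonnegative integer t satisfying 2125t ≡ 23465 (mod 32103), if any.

gcd(32103, 2125) = 1  (32103 = 15*2125 + 228, 2125 = 9*228 + 73, 228 = 3*73 + 9, 73 = 8*9 + 1, 9 = 9*1).
1 divides 23465, so solutions exist.
Back-substituting, 2125*(3520) + 32103*(-233) = 1.
So 2125*(3520) ≡ 1 (mod 32103); multiply by 23465: t ≡ 82596800 (mod 32103).
Smallest nonnegative: t = 82596800 mod 32103 = 27884.

27884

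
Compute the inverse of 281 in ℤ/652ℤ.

297

gcd(652, 281):
  652 = 2×281 + 90
  281 = 3×90 + 11
  90 = 8×11 + 2
  11 = 5×2 + 1
  2 = 2×1
so gcd(652, 281) = 1.
Back-substitute for Bézout coefficients:
  1 = 11 - 5×2
  ... = 281×(297) + 652×(-128)
So 281×297 ≡ 1 (mod 652), and 297 mod 652 = 297.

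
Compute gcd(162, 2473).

1

gcd(2473, 162):
  2473 = 15*162 + 43
  162 = 3*43 + 33
  43 = 1*33 + 10
  33 = 3*10 + 3
  10 = 3*3 + 1
  3 = 3*1
so gcd(2473, 162) = 1.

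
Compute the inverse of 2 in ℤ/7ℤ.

gcd(7, 2) = 1.
By Bézout, 2·(-3) + 7·(1) = 1.
So 2·-3 ≡ 1 (mod 7), and -3 mod 7 = 4.

4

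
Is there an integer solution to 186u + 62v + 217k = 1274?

gcd(186, 62) = 62  (186 = 3×62).
gcd(62, 217) = 31.
31 does not divide 1274 (remainder 3), so no integer solutions.

no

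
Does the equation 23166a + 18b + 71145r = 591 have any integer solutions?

gcd(23166, 18) = 18  (23166 = 1287×18).
gcd(18, 71145) = 9.
9 does not divide 591 (remainder 6), so no integer solutions.

no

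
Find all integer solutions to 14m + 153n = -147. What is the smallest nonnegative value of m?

66

gcd(153, 14):
  153 = 10×14 + 13
  14 = 1×13 + 1
  13 = 13×1
so gcd(153, 14) = 1.
1 divides -147, so solutions exist.
Back-substitute for Bézout coefficients:
  1 = 14 - 1×13
  ... = 14×(11) + 153×(-1)
Scale by -147/1 = -147: (m₀, n₀) = (-1617, 147).
General solution: m = -1617 + 153t, n = 147 - 14t for integer t.
m ≥ 0: smallest is -1617 mod 153 = 66 (at t = 11), with n = -7.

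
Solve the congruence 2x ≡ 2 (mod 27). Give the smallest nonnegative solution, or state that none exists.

gcd(27, 2):
  27 = 13·2 + 1
  2 = 2·1
so gcd(27, 2) = 1.
1 divides 2, so solutions exist.
Back-substitute for Bézout coefficients:
  1 = 27 - 13·2
  ... = 2·(-13) + 27·(1)
So 2·(-13) ≡ 1 (mod 27); multiply by 2: x ≡ -26 (mod 27).
Smallest nonnegative: x = -26 mod 27 = 1.

1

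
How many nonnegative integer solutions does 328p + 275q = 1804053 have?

gcd(328, 275) = 1  (328 = 1*275 + 53, 275 = 5*53 + 10, 53 = 5*10 + 3, 10 = 3*3 + 1, 3 = 3*1).
Back-substituting, 328*(-83) + 275*(99) = 1.
Scale by 1804053: one solution is (-149736399, 178601247). Reduce p mod 275: (1, 6559).
General: p = 1 + 275t, q = 6559 - 328t.
p ≥ 0 ⇒ t ≥ 0; q ≥ 0 ⇒ t ≤ 19. So t ∈ [0, 19]: 20 solutions.

20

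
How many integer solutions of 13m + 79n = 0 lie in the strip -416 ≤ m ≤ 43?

6

gcd(79, 13) = 1  (79 = 6×13 + 1, 13 = 13×1).
Back-substituting, 13×(-6) + 79×(1) = 1.
Scale by 0: particular solution (0, 0); reduce m mod 79: (0, 0).
General solution: m = 0 + 79t, n = 0 - 13t for integer t.
-416 ≤ 0 + 79t ≤ 43 gives t ∈ [-5, 0], which is 6 values.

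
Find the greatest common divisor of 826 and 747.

gcd(826, 747):
  826 = 1·747 + 79
  747 = 9·79 + 36
  79 = 2·36 + 7
  36 = 5·7 + 1
  7 = 7·1
so gcd(826, 747) = 1.

1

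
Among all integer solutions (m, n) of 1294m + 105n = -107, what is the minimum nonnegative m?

gcd(1294, 105) = 1  (1294 = 12×105 + 34, 105 = 3×34 + 3, 34 = 11×3 + 1, 3 = 3×1).
1 divides -107, so solutions exist.
Back-substituting, 1294×(34) + 105×(-419) = 1.
Scale by -107/1 = -107: (m₀, n₀) = (-3638, 44833).
General solution: m = -3638 + 105t, n = 44833 - 1294t for integer t.
m ≥ 0: smallest is -3638 mod 105 = 37 (at t = 35), with n = -457.

37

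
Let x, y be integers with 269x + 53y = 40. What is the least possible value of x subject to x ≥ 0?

10

gcd(269, 53):
  269 = 5×53 + 4
  53 = 13×4 + 1
  4 = 4×1
so gcd(269, 53) = 1.
1 divides 40, so solutions exist.
Back-substitute for Bézout coefficients:
  1 = 53 - 13×4
  ... = 269×(-13) + 53×(66)
Scale by 40/1 = 40: (x₀, y₀) = (-520, 2640).
General solution: x = -520 + 53t, y = 2640 - 269t for integer t.
x ≥ 0: smallest is -520 mod 53 = 10 (at t = 10), with y = -50.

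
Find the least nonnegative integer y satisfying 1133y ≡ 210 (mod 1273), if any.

gcd(1273, 1133):
  1273 = 1*1133 + 140
  1133 = 8*140 + 13
  140 = 10*13 + 10
  13 = 1*10 + 3
  10 = 3*3 + 1
  3 = 3*1
so gcd(1273, 1133) = 1.
1 divides 210, so solutions exist.
Back-substitute for Bézout coefficients:
  1 = 10 - 3*3
  ... = 1133*(-391) + 1273*(348)
So 1133*(-391) ≡ 1 (mod 1273); multiply by 210: y ≡ -82110 (mod 1273).
Smallest nonnegative: y = -82110 mod 1273 = 635.

635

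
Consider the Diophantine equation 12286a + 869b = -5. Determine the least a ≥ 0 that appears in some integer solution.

gcd(12286, 869) = 1.
1 divides -5, so solutions exist.
By Bézout, 12286·(-210) + 869·(2969) = 1.
Scale by -5/1 = -5: (a₀, b₀) = (1050, -14845).
General solution: a = 1050 + 869t, b = -14845 - 12286t for integer t.
a ≥ 0: smallest is 1050 mod 869 = 181 (at t = -1), with b = -2559.

181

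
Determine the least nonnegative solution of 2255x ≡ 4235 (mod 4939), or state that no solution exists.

gcd(4939, 2255) = 11  (4939 = 2×2255 + 429, 2255 = 5×429 + 110, 429 = 3×110 + 99, 110 = 1×99 + 11, 99 = 9×11).
11 divides 4235, so solutions exist.
Back-substituting, 2255×(46) + 4939×(-21) = 11.
So 2255×(46) ≡ 11 (mod 4939); multiply by 385: x ≡ 17710 (mod 449).
Smallest nonnegative: x = 17710 mod 449 = 199.

199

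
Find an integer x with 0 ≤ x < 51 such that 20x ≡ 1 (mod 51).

gcd(51, 20) = 1  (51 = 2×20 + 11, 20 = 1×11 + 9, 11 = 1×9 + 2, 9 = 4×2 + 1, 2 = 2×1).
Back-substituting, 20×(23) + 51×(-9) = 1.
So 20×23 ≡ 1 (mod 51), and 23 mod 51 = 23.

23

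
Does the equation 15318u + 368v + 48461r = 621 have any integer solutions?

gcd(15318, 368) = 46.
gcd(46, 48461) = 23.
23 divides 621, so integer solutions exist.

yes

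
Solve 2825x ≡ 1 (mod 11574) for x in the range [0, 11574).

10349

gcd(11574, 2825) = 1  (11574 = 4*2825 + 274, 2825 = 10*274 + 85, 274 = 3*85 + 19, 85 = 4*19 + 9, 19 = 2*9 + 1, 9 = 9*1).
Back-substituting, 2825*(-1225) + 11574*(299) = 1.
So 2825*-1225 ≡ 1 (mod 11574), and -1225 mod 11574 = 10349.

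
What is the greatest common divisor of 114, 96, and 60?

6

gcd(114, 96) = 6  (114 = 1×96 + 18, 96 = 5×18 + 6, 18 = 3×6).
gcd(6, 60) = 6.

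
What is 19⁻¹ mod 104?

11

gcd(104, 19) = 1.
By Bézout, 19×(11) + 104×(-2) = 1.
So 19×11 ≡ 1 (mod 104), and 11 mod 104 = 11.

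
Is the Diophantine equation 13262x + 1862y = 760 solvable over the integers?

gcd(13262, 1862) = 38.
38 divides 760, so integer solutions exist.

yes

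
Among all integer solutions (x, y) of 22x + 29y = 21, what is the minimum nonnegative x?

26

gcd(29, 22):
  29 = 1×22 + 7
  22 = 3×7 + 1
  7 = 7×1
so gcd(29, 22) = 1.
1 divides 21, so solutions exist.
Back-substitute for Bézout coefficients:
  1 = 22 - 3×7
  ... = 22×(4) + 29×(-3)
Scale by 21/1 = 21: (x₀, y₀) = (84, -63).
General solution: x = 84 + 29t, y = -63 - 22t for integer t.
x ≥ 0: smallest is 84 mod 29 = 26 (at t = -2), with y = -19.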